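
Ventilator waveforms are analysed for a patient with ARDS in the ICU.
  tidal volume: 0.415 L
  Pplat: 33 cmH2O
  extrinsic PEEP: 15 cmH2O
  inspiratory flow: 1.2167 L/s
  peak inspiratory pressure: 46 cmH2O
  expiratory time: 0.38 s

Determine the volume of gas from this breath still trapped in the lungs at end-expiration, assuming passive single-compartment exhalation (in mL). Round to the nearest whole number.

89

R = (PIP − Pplat)/V̇ = (46 − 33) / 1.2167 = 13.0/1.2167 = 10.685 cmH2O·s/L.
C = Vt/(Pplat − PEEP) = 415.0 / (33 − 15) = 415.0/18.0 = 23.056 mL/cmH2O.
τ = R × C = 10.685 × 0.02306 L/cmH2O = 0.2464 s.
Fraction remaining = e^(−Te/τ) = e^(−0.38/0.2464) = 0.2139.
Trapped volume = 415.0 × 0.2139 = 88.769 mL.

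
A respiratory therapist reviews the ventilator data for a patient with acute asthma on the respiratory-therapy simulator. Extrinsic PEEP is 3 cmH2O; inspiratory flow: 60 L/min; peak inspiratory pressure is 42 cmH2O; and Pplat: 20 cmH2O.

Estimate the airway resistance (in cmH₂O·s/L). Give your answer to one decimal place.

22.0

Flow: 60 L/min ÷ 60 = 1 L/s.
Raw = (PIP − Pplat) / flow = (42 − 20) / 1 = 22.0 / 1 = 22.0 cmH2O·s/L.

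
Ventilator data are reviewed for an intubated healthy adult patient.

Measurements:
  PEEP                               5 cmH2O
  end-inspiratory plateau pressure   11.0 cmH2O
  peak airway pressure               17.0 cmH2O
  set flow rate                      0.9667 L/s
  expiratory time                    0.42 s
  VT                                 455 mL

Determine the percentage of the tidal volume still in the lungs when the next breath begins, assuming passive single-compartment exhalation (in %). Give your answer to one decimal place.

R = (PIP − Pplat)/V̇ = (17.0 − 11.0) / 0.9667 = 6.0/0.9667 = 6.207 cmH2O·s/L.
C = Vt/(Pplat − PEEP) = 455.0 / (11.0 − 5) = 455.0/6.0 = 75.833 mL/cmH2O.
τ = R × C = 6.207 × 0.07583 L/cmH2O = 0.4707 s.
Fraction remaining at end-expiration = e^(−Te/τ) = e^(−0.42/0.4707) = 0.4097 → 40.97%.

41.0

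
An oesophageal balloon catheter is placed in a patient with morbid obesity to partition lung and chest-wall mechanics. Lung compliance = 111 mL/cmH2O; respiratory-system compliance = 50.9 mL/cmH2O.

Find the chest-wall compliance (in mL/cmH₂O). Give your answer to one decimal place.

1/Ccw = 1/Crs − 1/CL.
1/Ccw = 1/50.9 − 1/111 = 0.01064.
Ccw = 93.985 mL/cmH2O.

94.0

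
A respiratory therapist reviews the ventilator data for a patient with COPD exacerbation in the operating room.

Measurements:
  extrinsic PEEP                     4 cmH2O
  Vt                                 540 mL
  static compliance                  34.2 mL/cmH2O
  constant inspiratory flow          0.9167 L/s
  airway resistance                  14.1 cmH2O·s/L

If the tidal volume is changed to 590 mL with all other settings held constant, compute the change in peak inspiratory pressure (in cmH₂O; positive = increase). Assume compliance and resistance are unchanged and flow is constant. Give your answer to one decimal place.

1.5

PIP = Vt/C + R·V̇ + PEEP (constant-flow equation of motion).
Only the elastic term changes: ΔPIP = ΔVt / C = (590 − 540) / 34.2 = 1.462 cmH2O.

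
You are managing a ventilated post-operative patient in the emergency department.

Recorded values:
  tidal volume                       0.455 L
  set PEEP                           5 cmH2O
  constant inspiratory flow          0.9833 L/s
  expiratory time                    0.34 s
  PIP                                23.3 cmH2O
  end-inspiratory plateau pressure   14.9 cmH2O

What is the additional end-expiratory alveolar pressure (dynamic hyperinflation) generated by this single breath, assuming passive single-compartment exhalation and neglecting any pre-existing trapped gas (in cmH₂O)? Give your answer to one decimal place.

R = (PIP − Pplat)/V̇ = (23.3 − 14.9) / 0.9833 = 8.4/0.9833 = 8.543 cmH2O·s/L.
C = Vt/(Pplat − PEEP) = 455.0 / (14.9 − 5) = 455.0/9.9 = 45.96 mL/cmH2O.
τ = R × C = 8.543 × 0.04596 L/cmH2O = 0.3926 s.
Fraction remaining = e^(−Te/τ) = e^(−0.34/0.3926) = 0.4206; trapped volume = 455.0 × 0.4206 = 191.37 mL.
Additional alveolar pressure from trapping ≈ V_trapped / C = 191.37 / 45.96 = 4.164 cmH2O.

4.2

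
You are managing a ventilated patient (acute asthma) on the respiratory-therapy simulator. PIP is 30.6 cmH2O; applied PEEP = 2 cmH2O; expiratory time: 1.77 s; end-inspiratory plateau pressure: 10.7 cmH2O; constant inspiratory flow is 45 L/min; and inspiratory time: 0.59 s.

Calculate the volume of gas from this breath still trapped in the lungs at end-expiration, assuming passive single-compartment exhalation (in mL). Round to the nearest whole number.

119

Flow: 45 L/min ÷ 60 = 0.75 L/s.
Vt = flow × Ti = 0.75 L/s × 0.59 s × 1000 mL/L = 442.5 mL.
R = (PIP − Pplat)/V̇ = (30.6 − 10.7) / 0.75 = 19.9/0.75 = 26.533 cmH2O·s/L.
C = Vt/(Pplat − PEEP) = 442.5 / (10.7 − 2) = 442.5/8.7 = 50.862 mL/cmH2O.
τ = R × C = 26.533 × 0.05086 L/cmH2O = 1.349 s.
Fraction remaining = e^(−Te/τ) = e^(−1.77/1.349) = 0.2693.
Trapped volume = 442.5 × 0.2693 = 119.17 mL.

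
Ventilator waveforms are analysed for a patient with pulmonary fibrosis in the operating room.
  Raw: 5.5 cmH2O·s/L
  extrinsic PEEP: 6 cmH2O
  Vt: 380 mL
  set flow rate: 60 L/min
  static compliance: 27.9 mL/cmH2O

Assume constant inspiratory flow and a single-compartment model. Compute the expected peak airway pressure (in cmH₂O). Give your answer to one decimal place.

25.1

Flow: 60 L/min ÷ 60 = 1 L/s.
Equation of motion (constant flow): PIP = Vt/C + R·V̇ + PEEP.
PIP = 380/27.9 + 5.5×1 + 6 = 13.62 + 5.5 + 6 = 25.12 cmH2O.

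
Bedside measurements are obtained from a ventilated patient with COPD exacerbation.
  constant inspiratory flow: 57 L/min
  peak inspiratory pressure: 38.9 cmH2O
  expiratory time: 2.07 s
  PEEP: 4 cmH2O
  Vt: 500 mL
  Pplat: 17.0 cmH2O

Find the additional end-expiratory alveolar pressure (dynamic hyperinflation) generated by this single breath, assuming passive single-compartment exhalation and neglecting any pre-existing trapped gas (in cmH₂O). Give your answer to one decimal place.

1.3

Flow: 57 L/min ÷ 60 = 0.95 L/s.
R = (PIP − Pplat)/V̇ = (38.9 − 17.0) / 0.95 = 21.9/0.95 = 23.053 cmH2O·s/L.
C = Vt/(Pplat − PEEP) = 500.0 / (17.0 − 4) = 500.0/13.0 = 38.462 mL/cmH2O.
τ = R × C = 23.053 × 0.03846 L/cmH2O = 0.8866 s.
Fraction remaining = e^(−Te/τ) = e^(−2.07/0.8866) = 0.09683; trapped volume = 500.0 × 0.09683 = 48.415 mL.
Additional alveolar pressure from trapping ≈ V_trapped / C = 48.415 / 38.462 = 1.259 cmH2O.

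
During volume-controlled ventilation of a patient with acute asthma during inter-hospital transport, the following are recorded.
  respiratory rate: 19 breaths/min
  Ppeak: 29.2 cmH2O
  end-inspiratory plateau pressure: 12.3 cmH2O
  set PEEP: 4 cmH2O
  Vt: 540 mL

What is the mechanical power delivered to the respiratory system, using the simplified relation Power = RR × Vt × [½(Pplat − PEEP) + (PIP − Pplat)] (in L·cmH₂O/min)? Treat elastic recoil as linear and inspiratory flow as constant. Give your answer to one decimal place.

216.0

Per-breath work = Vt × [½(Pplat−PEEP) + (PIP−Pplat)] = 0.540 × [0.5×8.3 + 16.9] = 0.540 × 21.05 = 11.367 L·cmH2O.
Power = 19 × 11.367 = 215.97 L·cmH2O/min.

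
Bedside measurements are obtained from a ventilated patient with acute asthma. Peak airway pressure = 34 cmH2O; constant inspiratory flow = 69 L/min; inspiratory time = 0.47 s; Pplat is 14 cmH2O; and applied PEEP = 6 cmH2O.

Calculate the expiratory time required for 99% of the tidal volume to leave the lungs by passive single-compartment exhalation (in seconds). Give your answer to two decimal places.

5.41

Flow: 69 L/min ÷ 60 = 1.15 L/s.
Vt = flow × Ti = 1.15 L/s × 0.47 s × 1000 mL/L = 540.5 mL.
R = (PIP − Pplat)/V̇ = (34 − 14) / 1.15 = 20.0/1.15 = 17.391 cmH2O·s/L.
C = Vt/(Pplat − PEEP) = 540.5 / (14 − 6) = 540.5/8.0 = 67.563 mL/cmH2O.
τ = R × C = 17.391 × 0.06756 L/cmH2O = 1.175 s.
t = −τ·ln(1 − 0.99) = −1.175·ln(0.01) = 5.411 s.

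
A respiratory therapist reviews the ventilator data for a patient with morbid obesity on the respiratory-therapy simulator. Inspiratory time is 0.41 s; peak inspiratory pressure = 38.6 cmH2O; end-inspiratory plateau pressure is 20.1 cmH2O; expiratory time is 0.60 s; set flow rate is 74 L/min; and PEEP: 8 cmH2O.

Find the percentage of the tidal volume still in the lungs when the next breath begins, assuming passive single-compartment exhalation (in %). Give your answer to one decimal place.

38.4

Flow: 74 L/min ÷ 60 = 1.2333 L/s.
Vt = flow × Ti = 1.2333 L/s × 0.41 s × 1000 mL/L = 505.65 mL.
R = (PIP − Pplat)/V̇ = (38.6 − 20.1) / 1.2333 = 18.5/1.2333 = 15.0 cmH2O·s/L.
C = Vt/(Pplat − PEEP) = 505.65 / (20.1 − 8) = 505.65/12.1 = 41.789 mL/cmH2O.
τ = R × C = 15.0 × 0.04179 L/cmH2O = 0.6269 s.
Fraction remaining at end-expiration = e^(−Te/τ) = e^(−0.60/0.6269) = 0.384 → 38.4%.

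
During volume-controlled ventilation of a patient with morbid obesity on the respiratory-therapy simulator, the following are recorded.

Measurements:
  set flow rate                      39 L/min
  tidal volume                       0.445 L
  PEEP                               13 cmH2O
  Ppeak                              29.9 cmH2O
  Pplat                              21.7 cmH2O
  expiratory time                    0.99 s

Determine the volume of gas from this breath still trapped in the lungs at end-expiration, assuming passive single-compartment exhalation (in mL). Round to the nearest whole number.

96

Flow: 39 L/min ÷ 60 = 0.65 L/s.
R = (PIP − Pplat)/V̇ = (29.9 − 21.7) / 0.65 = 8.2/0.65 = 12.615 cmH2O·s/L.
C = Vt/(Pplat − PEEP) = 445.0 / (21.7 − 13) = 445.0/8.7 = 51.149 mL/cmH2O.
τ = R × C = 12.615 × 0.05115 L/cmH2O = 0.6453 s.
Fraction remaining = e^(−Te/τ) = e^(−0.99/0.6453) = 0.2156.
Trapped volume = 445.0 × 0.2156 = 95.942 mL.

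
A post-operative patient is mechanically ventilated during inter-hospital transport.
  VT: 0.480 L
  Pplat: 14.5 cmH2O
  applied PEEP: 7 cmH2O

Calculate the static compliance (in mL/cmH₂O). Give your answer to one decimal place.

Cstat = Vt / (Pplat − PEEP) = 480 / (14.5 − 7) = 480 / 7.5 = 64.0 mL/cmH2O.

64.0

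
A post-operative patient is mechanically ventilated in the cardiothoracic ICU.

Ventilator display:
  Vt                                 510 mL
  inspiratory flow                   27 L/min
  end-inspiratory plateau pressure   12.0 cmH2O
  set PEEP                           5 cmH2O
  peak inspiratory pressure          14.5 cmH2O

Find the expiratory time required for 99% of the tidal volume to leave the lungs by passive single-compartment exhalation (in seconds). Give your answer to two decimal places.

1.86

Flow: 27 L/min ÷ 60 = 0.45 L/s.
R = (PIP − Pplat)/V̇ = (14.5 − 12.0) / 0.45 = 2.5/0.45 = 5.556 cmH2O·s/L.
C = Vt/(Pplat − PEEP) = 510.0 / (12.0 − 5) = 510.0/7.0 = 72.857 mL/cmH2O.
τ = R × C = 5.556 × 0.07286 L/cmH2O = 0.4048 s.
t = −τ·ln(1 − 0.99) = −0.4048·ln(0.01) = 1.864 s.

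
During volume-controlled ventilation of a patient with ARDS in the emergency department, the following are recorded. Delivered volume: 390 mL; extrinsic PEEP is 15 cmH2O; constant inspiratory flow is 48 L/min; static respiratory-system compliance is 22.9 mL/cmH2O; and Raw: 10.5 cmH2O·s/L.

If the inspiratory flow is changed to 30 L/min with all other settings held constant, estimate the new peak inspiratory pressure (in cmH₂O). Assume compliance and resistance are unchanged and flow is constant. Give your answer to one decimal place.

37.3

Flow: 48 L/min ÷ 60 = 0.8 L/s.
New flow: 30 L/min ÷ 60 = 0.5 L/s.
PIP = Vt/C + R·V̇ + PEEP (constant-flow equation of motion).
Only the resistive term changes: ΔPIP = R × ΔV̇ = 10.5 × (0.5 − 0.8) = 10.5 × -0.3 = -3.15 cmH2O.
Original PIP = 390/22.9 + 10.5×0.8 + 15 = 40.431 cmH2O; new PIP = 40.431 + (-3.15) = 37.281 cmH2O.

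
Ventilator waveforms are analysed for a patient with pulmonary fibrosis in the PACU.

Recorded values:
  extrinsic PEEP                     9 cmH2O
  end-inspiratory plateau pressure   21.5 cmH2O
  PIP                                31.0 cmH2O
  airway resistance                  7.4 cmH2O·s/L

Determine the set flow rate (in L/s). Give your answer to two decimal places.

1.28

flow = (PIP − Pplat) / Raw = 9.5 / 7.4 = 1.284 L/s.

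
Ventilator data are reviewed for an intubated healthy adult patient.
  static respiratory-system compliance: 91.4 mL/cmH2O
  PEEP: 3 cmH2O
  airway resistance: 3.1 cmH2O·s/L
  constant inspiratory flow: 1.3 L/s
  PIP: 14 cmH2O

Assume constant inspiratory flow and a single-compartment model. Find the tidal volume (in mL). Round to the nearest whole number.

Equation of motion (constant flow): PIP = Vt/C + R·V̇ + PEEP.
Vt/C = PIP − R·V̇ − PEEP = 14 − 4.03 − 3 = 6.97 cmH2O.
Vt = C × 6.97 = 91.4 × 6.97 = 637.06 mL.

637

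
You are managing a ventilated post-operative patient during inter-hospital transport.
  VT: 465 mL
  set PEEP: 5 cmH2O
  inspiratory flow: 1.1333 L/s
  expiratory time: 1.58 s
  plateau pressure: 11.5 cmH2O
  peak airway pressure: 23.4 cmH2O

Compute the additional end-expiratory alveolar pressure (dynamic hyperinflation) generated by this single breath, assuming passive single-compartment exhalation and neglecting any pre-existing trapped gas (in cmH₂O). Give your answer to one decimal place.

R = (PIP − Pplat)/V̇ = (23.4 − 11.5) / 1.1333 = 11.9/1.1333 = 10.5 cmH2O·s/L.
C = Vt/(Pplat − PEEP) = 465.0 / (11.5 − 5) = 465.0/6.5 = 71.538 mL/cmH2O.
τ = R × C = 10.5 × 0.07154 L/cmH2O = 0.7512 s.
Fraction remaining = e^(−Te/τ) = e^(−1.58/0.7512) = 0.1221; trapped volume = 465.0 × 0.1221 = 56.777 mL.
Additional alveolar pressure from trapping ≈ V_trapped / C = 56.777 / 71.538 = 0.7937 cmH2O.

0.8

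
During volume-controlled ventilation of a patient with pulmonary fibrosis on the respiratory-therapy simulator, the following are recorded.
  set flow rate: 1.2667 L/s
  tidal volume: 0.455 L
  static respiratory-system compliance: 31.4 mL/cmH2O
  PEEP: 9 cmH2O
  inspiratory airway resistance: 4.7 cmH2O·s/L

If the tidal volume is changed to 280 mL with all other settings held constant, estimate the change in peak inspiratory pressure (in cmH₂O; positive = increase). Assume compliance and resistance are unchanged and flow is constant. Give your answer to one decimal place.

PIP = Vt/C + R·V̇ + PEEP (constant-flow equation of motion).
Only the elastic term changes: ΔPIP = ΔVt / C = (280 − 455) / 31.4 = -5.573 cmH2O.

-5.6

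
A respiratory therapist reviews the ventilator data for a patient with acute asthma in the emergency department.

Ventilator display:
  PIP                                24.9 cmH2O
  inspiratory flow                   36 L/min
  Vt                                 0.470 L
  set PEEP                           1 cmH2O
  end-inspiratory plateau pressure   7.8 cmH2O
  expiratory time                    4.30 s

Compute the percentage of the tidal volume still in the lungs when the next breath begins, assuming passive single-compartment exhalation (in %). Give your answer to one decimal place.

Flow: 36 L/min ÷ 60 = 0.6 L/s.
R = (PIP − Pplat)/V̇ = (24.9 − 7.8) / 0.6 = 17.1/0.6 = 28.5 cmH2O·s/L.
C = Vt/(Pplat − PEEP) = 470.0 / (7.8 − 1) = 470.0/6.8 = 69.118 mL/cmH2O.
τ = R × C = 28.5 × 0.06912 L/cmH2O = 1.97 s.
Fraction remaining at end-expiration = e^(−Te/τ) = e^(−4.30/1.97) = 0.1127 → 11.27%.

11.3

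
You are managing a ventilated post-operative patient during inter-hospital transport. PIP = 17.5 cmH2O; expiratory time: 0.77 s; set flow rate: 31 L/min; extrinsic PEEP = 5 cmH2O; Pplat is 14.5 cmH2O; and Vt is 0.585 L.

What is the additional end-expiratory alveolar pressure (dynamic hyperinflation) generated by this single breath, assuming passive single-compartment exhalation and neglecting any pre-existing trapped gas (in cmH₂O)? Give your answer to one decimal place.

Flow: 31 L/min ÷ 60 = 0.5167 L/s.
R = (PIP − Pplat)/V̇ = (17.5 − 14.5) / 0.5167 = 3.0/0.5167 = 5.806 cmH2O·s/L.
C = Vt/(Pplat − PEEP) = 585.0 / (14.5 − 5) = 585.0/9.5 = 61.579 mL/cmH2O.
τ = R × C = 5.806 × 0.06158 L/cmH2O = 0.3575 s.
Fraction remaining = e^(−Te/τ) = e^(−0.77/0.3575) = 0.116; trapped volume = 585.0 × 0.116 = 67.86 mL.
Additional alveolar pressure from trapping ≈ V_trapped / C = 67.86 / 61.579 = 1.102 cmH2O.

1.1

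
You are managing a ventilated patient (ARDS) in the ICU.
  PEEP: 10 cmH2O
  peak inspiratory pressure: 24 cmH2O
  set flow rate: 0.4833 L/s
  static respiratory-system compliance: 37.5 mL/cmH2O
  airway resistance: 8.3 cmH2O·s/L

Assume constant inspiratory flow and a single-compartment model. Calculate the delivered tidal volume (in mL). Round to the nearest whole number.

375

Equation of motion (constant flow): PIP = Vt/C + R·V̇ + PEEP.
Vt/C = PIP − R·V̇ − PEEP = 24 − 4.011 − 10 = 9.989 cmH2O.
Vt = C × 9.989 = 37.5 × 9.989 = 374.59 mL.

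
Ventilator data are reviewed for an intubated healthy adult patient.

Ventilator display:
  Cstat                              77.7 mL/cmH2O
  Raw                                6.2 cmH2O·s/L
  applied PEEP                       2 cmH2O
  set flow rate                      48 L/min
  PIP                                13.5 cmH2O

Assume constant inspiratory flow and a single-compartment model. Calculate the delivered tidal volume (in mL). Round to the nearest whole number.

Flow: 48 L/min ÷ 60 = 0.8 L/s.
Equation of motion (constant flow): PIP = Vt/C + R·V̇ + PEEP.
Vt/C = PIP − R·V̇ − PEEP = 13.5 − 4.96 − 2 = 6.54 cmH2O.
Vt = C × 6.54 = 77.7 × 6.54 = 508.16 mL.

508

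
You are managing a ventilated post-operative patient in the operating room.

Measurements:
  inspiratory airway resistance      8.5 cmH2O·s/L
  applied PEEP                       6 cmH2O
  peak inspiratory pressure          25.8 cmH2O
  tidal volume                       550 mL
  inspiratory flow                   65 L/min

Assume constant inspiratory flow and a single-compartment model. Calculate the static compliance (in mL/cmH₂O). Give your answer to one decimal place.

Flow: 65 L/min ÷ 60 = 1.0833 L/s.
Equation of motion (constant flow): PIP = Vt/C + R·V̇ + PEEP.
Vt/C = PIP − R·V̇ − PEEP = 25.8 − 8.5×1.0833 − 6 = 25.8 − 9.208 − 6 = 10.592 cmH2O.
C = Vt / 10.592 = 550 / 10.592 = 51.926 mL/cmH2O.

51.9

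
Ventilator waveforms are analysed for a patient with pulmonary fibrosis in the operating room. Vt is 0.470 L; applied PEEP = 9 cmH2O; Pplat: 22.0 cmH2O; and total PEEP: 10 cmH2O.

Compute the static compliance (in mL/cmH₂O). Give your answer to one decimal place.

End-expiratory occlusion gives total PEEP = 10 cmH2O (intrinsic PEEP = 10 − 9 = 1). Use total PEEP for the elastic gradient.
Cstat = Vt / (Pplat − PEEPtotal) = 470 / (22.0 − 10) = 470 / 12.0 = 39.167 mL/cmH2O.

39.2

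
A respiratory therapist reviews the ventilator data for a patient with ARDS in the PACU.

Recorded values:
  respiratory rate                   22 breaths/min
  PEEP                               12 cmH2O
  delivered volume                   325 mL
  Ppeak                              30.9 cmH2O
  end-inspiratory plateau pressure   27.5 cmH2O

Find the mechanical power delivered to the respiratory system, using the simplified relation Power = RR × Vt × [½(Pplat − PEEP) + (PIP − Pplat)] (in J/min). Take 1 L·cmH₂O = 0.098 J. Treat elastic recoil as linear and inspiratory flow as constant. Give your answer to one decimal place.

Per-breath work = Vt × [½(Pplat−PEEP) + (PIP−Pplat)] = 0.325 × [0.5×15.5 + 3.4] = 0.325 × 11.15 = 3.624 L·cmH2O.
Power = 22 × 3.624 = 79.728 L·cmH2O/min.
× 0.098 J/(L·cmH2O) → 7.813 J/min.

7.8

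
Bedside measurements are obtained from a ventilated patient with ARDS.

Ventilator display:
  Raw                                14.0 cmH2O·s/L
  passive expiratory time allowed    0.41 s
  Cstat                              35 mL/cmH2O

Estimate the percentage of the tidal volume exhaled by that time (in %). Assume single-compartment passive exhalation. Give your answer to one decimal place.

τ = R × C = 14.0 × 35 mL/cmH2O = 14.0 × 0.035 L/cmH2O = 0.49 s.
Passive exhalation: V(t)/V₀ = e^(−t/τ) = e^(−0.41/0.49) = 0.4331.
Fraction exhaled = 1 − 0.4331 = 0.5669 → 56.69%.

56.7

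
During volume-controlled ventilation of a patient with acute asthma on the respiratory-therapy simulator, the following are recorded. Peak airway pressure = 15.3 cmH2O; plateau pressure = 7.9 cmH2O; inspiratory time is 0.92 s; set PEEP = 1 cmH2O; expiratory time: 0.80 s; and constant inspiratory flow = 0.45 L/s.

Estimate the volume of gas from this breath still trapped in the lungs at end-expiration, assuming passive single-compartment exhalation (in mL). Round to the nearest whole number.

184

Vt = flow × Ti = 0.45 L/s × 0.92 s × 1000 mL/L = 414.0 mL.
R = (PIP − Pplat)/V̇ = (15.3 − 7.9) / 0.45 = 7.4/0.45 = 16.444 cmH2O·s/L.
C = Vt/(Pplat − PEEP) = 414.0 / (7.9 − 1) = 414.0/6.9 = 60.0 mL/cmH2O.
τ = R × C = 16.444 × 0.06 L/cmH2O = 0.9866 s.
Fraction remaining = e^(−Te/τ) = e^(−0.80/0.9866) = 0.4445.
Trapped volume = 414.0 × 0.4445 = 184.02 mL.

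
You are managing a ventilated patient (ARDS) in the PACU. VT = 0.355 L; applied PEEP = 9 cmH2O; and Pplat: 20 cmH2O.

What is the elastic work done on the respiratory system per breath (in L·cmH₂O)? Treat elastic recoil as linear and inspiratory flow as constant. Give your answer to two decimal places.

1.95

Elastic work ≈ ½ × (Pplat − PEEP) × Vt = 0.5 × (20 − 9) × 0.355 L = 0.5 × 11.0 × 0.355 = 1.953 L·cmH2O.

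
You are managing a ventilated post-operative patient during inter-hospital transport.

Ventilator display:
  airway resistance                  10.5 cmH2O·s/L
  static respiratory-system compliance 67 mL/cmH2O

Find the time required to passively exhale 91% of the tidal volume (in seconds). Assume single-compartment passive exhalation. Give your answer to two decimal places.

τ = R × C = 10.5 × 67 mL/cmH2O = 10.5 × 0.067 L/cmH2O = 0.7035 s.
Exhaled fraction f = 1 − e^(−t/τ) → t = −τ·ln(1 − f) = −0.7035·ln(0.09) = 1.694 s.

1.69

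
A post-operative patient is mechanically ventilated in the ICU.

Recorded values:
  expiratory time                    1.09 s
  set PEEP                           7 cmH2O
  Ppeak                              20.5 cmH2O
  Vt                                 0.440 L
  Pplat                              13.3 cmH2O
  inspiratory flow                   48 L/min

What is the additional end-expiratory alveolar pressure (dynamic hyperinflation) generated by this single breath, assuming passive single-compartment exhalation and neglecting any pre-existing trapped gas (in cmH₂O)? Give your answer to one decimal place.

1.1

Flow: 48 L/min ÷ 60 = 0.8 L/s.
R = (PIP − Pplat)/V̇ = (20.5 − 13.3) / 0.8 = 7.2/0.8 = 9.0 cmH2O·s/L.
C = Vt/(Pplat − PEEP) = 440.0 / (13.3 − 7) = 440.0/6.3 = 69.841 mL/cmH2O.
τ = R × C = 9.0 × 0.06984 L/cmH2O = 0.6286 s.
Fraction remaining = e^(−Te/τ) = e^(−1.09/0.6286) = 0.1766; trapped volume = 440.0 × 0.1766 = 77.704 mL.
Additional alveolar pressure from trapping ≈ V_trapped / C = 77.704 / 69.841 = 1.113 cmH2O.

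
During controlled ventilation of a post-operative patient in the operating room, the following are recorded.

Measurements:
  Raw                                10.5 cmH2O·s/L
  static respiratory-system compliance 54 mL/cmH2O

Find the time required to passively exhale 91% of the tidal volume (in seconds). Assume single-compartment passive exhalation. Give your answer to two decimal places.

τ = R × C = 10.5 × 54 mL/cmH2O = 10.5 × 0.054 L/cmH2O = 0.567 s.
Exhaled fraction f = 1 − e^(−t/τ) → t = −τ·ln(1 − f) = −0.567·ln(0.09) = 1.365 s.

1.37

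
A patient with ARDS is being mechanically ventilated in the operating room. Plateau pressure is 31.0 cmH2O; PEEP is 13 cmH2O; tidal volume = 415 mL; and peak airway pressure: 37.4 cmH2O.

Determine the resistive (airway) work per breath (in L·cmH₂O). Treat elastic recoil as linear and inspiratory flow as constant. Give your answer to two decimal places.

2.66

With constant inspiratory flow the resistive pressure is constant at PIP − Pplat = 37.4 − 31.0 = 6.4 cmH2O, so resistive work = 6.4 × 0.415 = 2.656 L·cmH2O.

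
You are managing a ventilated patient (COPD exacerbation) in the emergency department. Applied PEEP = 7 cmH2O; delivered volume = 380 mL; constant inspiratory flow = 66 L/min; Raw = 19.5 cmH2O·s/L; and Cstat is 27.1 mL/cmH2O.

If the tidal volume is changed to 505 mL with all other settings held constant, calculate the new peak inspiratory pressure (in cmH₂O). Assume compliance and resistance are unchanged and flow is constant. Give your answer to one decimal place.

Flow: 66 L/min ÷ 60 = 1.1 L/s.
PIP = Vt/C + R·V̇ + PEEP (constant-flow equation of motion).
Only the elastic term changes: ΔPIP = ΔVt / C = (505 − 380) / 27.1 = 4.613 cmH2O.
Original PIP = 380/27.1 + 19.5×1.1 + 7 = 42.472 cmH2O; new PIP = 42.472 + (4.613) = 47.085 cmH2O.

47.1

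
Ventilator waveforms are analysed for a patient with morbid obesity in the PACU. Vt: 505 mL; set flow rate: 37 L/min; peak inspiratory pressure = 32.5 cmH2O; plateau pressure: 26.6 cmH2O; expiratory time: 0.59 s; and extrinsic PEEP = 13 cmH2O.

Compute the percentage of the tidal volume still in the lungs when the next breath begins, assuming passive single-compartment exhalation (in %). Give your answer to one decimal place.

19.0

Flow: 37 L/min ÷ 60 = 0.6167 L/s.
R = (PIP − Pplat)/V̇ = (32.5 − 26.6) / 0.6167 = 5.9/0.6167 = 9.567 cmH2O·s/L.
C = Vt/(Pplat − PEEP) = 505.0 / (26.6 − 13) = 505.0/13.6 = 37.132 mL/cmH2O.
τ = R × C = 9.567 × 0.03713 L/cmH2O = 0.3552 s.
Fraction remaining at end-expiration = e^(−Te/τ) = e^(−0.59/0.3552) = 0.1899 → 18.99%.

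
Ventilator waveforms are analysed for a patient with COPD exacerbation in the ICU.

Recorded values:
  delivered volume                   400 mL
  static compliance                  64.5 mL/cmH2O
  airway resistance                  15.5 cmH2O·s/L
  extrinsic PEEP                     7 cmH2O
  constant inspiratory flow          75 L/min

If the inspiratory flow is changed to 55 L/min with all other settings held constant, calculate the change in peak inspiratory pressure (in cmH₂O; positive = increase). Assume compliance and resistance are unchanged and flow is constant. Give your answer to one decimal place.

-5.2

Flow: 75 L/min ÷ 60 = 1.25 L/s.
New flow: 55 L/min ÷ 60 = 0.9167 L/s.
PIP = Vt/C + R·V̇ + PEEP (constant-flow equation of motion).
Only the resistive term changes: ΔPIP = R × ΔV̇ = 15.5 × (0.9167 − 1.25) = 15.5 × -0.3333 = -5.166 cmH2O.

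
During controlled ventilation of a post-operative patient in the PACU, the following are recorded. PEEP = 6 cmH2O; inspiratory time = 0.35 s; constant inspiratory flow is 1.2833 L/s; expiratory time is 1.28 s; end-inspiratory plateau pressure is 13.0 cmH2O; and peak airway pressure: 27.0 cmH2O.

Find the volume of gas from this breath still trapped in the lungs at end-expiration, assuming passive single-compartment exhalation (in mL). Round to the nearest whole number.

72

Vt = flow × Ti = 1.2833 L/s × 0.35 s × 1000 mL/L = 449.16 mL.
R = (PIP − Pplat)/V̇ = (27.0 − 13.0) / 1.2833 = 14.0/1.2833 = 10.909 cmH2O·s/L.
C = Vt/(Pplat − PEEP) = 449.16 / (13.0 − 6) = 449.16/7.0 = 64.166 mL/cmH2O.
τ = R × C = 10.909 × 0.06417 L/cmH2O = 0.7 s.
Fraction remaining = e^(−Te/τ) = e^(−1.28/0.7) = 0.1606.
Trapped volume = 449.16 × 0.1606 = 72.135 mL.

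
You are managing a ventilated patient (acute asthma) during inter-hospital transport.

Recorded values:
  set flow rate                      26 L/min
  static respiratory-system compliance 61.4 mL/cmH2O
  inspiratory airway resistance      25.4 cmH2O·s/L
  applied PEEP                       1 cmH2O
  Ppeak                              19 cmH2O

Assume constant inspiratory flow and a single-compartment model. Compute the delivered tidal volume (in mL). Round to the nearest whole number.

429

Flow: 26 L/min ÷ 60 = 0.4333 L/s.
Equation of motion (constant flow): PIP = Vt/C + R·V̇ + PEEP.
Vt/C = PIP − R·V̇ − PEEP = 19 − 11.006 − 1 = 6.994 cmH2O.
Vt = C × 6.994 = 61.4 × 6.994 = 429.43 mL.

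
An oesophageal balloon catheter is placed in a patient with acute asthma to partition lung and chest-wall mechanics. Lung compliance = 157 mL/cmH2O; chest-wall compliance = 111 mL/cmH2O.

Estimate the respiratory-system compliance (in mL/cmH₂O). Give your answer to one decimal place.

65.0

Lung and chest wall are elastances in series: 1/Crs = 1/CL + 1/Ccw.
1/Crs = 1/157 + 1/111 = 0.01538.
Crs = 65.02 mL/cmH2O.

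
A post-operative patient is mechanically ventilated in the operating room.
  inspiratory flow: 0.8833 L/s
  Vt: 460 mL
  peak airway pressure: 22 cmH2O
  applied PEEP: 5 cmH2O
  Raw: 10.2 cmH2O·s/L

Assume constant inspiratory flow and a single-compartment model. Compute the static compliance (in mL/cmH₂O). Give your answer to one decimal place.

57.6

Equation of motion (constant flow): PIP = Vt/C + R·V̇ + PEEP.
Vt/C = PIP − R·V̇ − PEEP = 22 − 10.2×0.8833 − 5 = 22 − 9.01 − 5 = 7.99 cmH2O.
C = Vt / 7.99 = 460 / 7.99 = 57.572 mL/cmH2O.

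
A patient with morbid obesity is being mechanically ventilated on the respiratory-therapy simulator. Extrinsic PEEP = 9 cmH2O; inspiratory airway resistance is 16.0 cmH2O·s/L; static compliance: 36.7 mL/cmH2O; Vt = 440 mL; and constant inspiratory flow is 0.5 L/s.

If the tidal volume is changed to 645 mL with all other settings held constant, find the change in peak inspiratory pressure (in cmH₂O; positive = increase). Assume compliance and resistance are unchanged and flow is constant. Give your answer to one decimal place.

PIP = Vt/C + R·V̇ + PEEP (constant-flow equation of motion).
Only the elastic term changes: ΔPIP = ΔVt / C = (645 − 440) / 36.7 = 5.586 cmH2O.

5.6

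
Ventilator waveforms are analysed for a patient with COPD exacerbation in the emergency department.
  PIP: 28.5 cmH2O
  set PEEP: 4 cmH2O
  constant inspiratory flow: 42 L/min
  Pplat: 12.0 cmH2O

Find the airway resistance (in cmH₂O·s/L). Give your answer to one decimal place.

23.6

Flow: 42 L/min ÷ 60 = 0.7 L/s.
Raw = (PIP − Pplat) / flow = (28.5 − 12.0) / 0.7 = 16.5 / 0.7 = 23.571 cmH2O·s/L.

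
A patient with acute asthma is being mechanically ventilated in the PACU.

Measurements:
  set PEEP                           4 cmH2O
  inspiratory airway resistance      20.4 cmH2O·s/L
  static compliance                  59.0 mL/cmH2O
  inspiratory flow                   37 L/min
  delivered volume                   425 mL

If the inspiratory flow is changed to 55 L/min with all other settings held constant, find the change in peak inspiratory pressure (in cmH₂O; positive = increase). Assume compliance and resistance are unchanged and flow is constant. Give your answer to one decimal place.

Flow: 37 L/min ÷ 60 = 0.6167 L/s.
New flow: 55 L/min ÷ 60 = 0.9167 L/s.
PIP = Vt/C + R·V̇ + PEEP (constant-flow equation of motion).
Only the resistive term changes: ΔPIP = R × ΔV̇ = 20.4 × (0.9167 − 0.6167) = 20.4 × 0.3 = 6.12 cmH2O.

6.1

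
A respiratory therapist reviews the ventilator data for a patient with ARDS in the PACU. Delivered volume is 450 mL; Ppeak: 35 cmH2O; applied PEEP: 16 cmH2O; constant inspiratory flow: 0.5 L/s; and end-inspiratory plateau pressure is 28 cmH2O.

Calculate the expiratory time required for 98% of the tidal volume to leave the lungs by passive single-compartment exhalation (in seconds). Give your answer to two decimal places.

2.05

R = (PIP − Pplat)/V̇ = (35 − 28) / 0.5 = 7.0/0.5 = 14.0 cmH2O·s/L.
C = Vt/(Pplat − PEEP) = 450.0 / (28 − 16) = 450.0/12.0 = 37.5 mL/cmH2O.
τ = R × C = 14.0 × 0.0375 L/cmH2O = 0.525 s.
t = −τ·ln(1 − 0.98) = −0.525·ln(0.02) = 2.054 s.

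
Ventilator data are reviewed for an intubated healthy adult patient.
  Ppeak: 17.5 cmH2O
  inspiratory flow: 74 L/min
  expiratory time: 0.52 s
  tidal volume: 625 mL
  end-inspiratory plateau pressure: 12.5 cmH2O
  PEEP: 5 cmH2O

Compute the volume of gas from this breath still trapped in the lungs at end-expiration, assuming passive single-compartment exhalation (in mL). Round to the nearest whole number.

134

Flow: 74 L/min ÷ 60 = 1.2333 L/s.
R = (PIP − Pplat)/V̇ = (17.5 − 12.5) / 1.2333 = 5.0/1.2333 = 4.054 cmH2O·s/L.
C = Vt/(Pplat − PEEP) = 625.0 / (12.5 − 5) = 625.0/7.5 = 83.333 mL/cmH2O.
τ = R × C = 4.054 × 0.08333 L/cmH2O = 0.3378 s.
Fraction remaining = e^(−Te/τ) = e^(−0.52/0.3378) = 0.2145.
Trapped volume = 625.0 × 0.2145 = 134.06 mL.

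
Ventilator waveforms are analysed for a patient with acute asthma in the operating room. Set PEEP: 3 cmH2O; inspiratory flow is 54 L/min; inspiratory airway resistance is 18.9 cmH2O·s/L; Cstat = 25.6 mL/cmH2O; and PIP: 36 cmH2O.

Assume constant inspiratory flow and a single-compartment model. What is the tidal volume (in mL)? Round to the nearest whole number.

Flow: 54 L/min ÷ 60 = 0.9 L/s.
Equation of motion (constant flow): PIP = Vt/C + R·V̇ + PEEP.
Vt/C = PIP − R·V̇ − PEEP = 36 − 17.01 − 3 = 15.99 cmH2O.
Vt = C × 15.99 = 25.6 × 15.99 = 409.34 mL.

409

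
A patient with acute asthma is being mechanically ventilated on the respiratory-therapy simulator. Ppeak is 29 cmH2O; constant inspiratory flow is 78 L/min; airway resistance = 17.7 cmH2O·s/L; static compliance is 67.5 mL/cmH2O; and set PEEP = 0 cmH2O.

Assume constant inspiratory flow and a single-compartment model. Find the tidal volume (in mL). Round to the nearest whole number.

Flow: 78 L/min ÷ 60 = 1.3 L/s.
Equation of motion (constant flow): PIP = Vt/C + R·V̇ + PEEP.
Vt/C = PIP − R·V̇ − PEEP = 29 − 23.01 − 0 = 5.99 cmH2O.
Vt = C × 5.99 = 67.5 × 5.99 = 404.33 mL.

404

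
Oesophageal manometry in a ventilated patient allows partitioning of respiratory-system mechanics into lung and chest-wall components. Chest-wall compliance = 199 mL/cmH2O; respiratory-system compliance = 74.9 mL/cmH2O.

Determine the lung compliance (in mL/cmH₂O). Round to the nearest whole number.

1/CL = 1/Crs − 1/Ccw.
1/CL = 1/74.9 − 1/199 = 0.008326.
CL = 120.11 mL/cmH2O.

120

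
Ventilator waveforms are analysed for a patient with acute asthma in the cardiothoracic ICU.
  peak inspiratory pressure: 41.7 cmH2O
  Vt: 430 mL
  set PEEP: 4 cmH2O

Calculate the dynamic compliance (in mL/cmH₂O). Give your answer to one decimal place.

11.4

Dynamic compliance = Vt / (PIP − PEEP) = 430 / (41.7 − 4) = 430 / 37.7 = 11.406 mL/cmH2O.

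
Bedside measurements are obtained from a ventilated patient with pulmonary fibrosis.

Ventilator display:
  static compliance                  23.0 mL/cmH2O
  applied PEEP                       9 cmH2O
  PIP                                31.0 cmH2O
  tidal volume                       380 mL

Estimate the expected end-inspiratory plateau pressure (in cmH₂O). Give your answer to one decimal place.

25.5

Pplat = PEEP + Vt / Cstat = 9 + 380 / 23.0 = 9 + 16.522 = 25.522 cmH2O.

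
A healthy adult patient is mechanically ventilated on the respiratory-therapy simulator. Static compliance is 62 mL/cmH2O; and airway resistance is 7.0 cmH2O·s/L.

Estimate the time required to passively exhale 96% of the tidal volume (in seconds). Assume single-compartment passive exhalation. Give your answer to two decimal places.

τ = R × C = 7.0 × 62 mL/cmH2O = 7.0 × 0.062 L/cmH2O = 0.434 s.
Exhaled fraction f = 1 − e^(−t/τ) → t = −τ·ln(1 − f) = −0.434·ln(0.04) = 1.397 s.

1.40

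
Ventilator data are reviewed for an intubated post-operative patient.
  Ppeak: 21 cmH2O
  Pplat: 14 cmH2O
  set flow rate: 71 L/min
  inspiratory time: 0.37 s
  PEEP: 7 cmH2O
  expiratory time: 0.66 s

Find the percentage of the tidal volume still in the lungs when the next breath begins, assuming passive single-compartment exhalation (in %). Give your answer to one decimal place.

16.8

Flow: 71 L/min ÷ 60 = 1.1833 L/s.
Vt = flow × Ti = 1.1833 L/s × 0.37 s × 1000 mL/L = 437.82 mL.
R = (PIP − Pplat)/V̇ = (21 − 14) / 1.1833 = 7.0/1.1833 = 5.916 cmH2O·s/L.
C = Vt/(Pplat − PEEP) = 437.82 / (14 − 7) = 437.82/7.0 = 62.546 mL/cmH2O.
τ = R × C = 5.916 × 0.06255 L/cmH2O = 0.37 s.
Fraction remaining at end-expiration = e^(−Te/τ) = e^(−0.66/0.37) = 0.168 → 16.8%.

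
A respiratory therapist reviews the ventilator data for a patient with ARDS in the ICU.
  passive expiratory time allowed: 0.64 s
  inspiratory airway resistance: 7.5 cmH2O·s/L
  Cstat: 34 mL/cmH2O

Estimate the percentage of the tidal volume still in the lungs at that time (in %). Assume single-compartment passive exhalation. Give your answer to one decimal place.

8.1

τ = R × C = 7.5 × 34 mL/cmH2O = 7.5 × 0.034 L/cmH2O = 0.255 s.
Passive exhalation: V(t)/V₀ = e^(−t/τ) = e^(−0.64/0.255) = 0.08128.
Fraction remaining = 0.08128 → 8.128%.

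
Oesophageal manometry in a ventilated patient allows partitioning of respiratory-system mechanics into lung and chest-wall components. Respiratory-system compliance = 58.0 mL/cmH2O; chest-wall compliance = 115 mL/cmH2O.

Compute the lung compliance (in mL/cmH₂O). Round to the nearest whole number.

1/CL = 1/Crs − 1/Ccw.
1/CL = 1/58.0 − 1/115 = 0.008546.
CL = 117.01 mL/cmH2O.

117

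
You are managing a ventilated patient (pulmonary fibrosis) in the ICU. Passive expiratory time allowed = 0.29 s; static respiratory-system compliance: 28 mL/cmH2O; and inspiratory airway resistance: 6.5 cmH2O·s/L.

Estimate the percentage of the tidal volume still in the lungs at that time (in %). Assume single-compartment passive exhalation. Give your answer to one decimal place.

20.3

τ = R × C = 6.5 × 28 mL/cmH2O = 6.5 × 0.028 L/cmH2O = 0.182 s.
Passive exhalation: V(t)/V₀ = e^(−t/τ) = e^(−0.29/0.182) = 0.2032.
Fraction remaining = 0.2032 → 20.32%.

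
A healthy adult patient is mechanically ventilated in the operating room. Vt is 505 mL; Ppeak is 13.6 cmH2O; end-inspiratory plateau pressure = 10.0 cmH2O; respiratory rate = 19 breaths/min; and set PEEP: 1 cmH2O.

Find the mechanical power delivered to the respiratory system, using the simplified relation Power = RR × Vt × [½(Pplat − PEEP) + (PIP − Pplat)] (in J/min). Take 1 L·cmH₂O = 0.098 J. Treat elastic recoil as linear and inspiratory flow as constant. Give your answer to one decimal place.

7.6

Per-breath work = Vt × [½(Pplat−PEEP) + (PIP−Pplat)] = 0.505 × [0.5×9.0 + 3.6] = 0.505 × 8.1 = 4.091 L·cmH2O.
Power = 19 × 4.091 = 77.729 L·cmH2O/min.
× 0.098 J/(L·cmH2O) → 7.617 J/min.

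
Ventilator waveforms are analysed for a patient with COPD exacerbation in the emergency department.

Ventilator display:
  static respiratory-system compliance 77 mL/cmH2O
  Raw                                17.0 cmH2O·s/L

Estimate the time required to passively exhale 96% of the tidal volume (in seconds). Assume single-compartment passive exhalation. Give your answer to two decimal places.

τ = R × C = 17.0 × 77 mL/cmH2O = 17.0 × 0.077 L/cmH2O = 1.309 s.
Exhaled fraction f = 1 − e^(−t/τ) → t = −τ·ln(1 − f) = −1.309·ln(0.04) = 4.214 s.

4.21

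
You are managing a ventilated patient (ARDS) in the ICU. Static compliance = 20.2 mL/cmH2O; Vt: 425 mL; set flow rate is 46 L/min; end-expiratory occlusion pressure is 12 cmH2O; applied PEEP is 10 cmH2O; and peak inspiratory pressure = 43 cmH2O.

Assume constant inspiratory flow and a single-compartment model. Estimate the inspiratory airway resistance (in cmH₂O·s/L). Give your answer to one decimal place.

Flow: 46 L/min ÷ 60 = 0.7667 L/s.
Total PEEP = 12 cmH2O (set 10 + intrinsic 2); this is the baseline alveolar pressure.
Equation of motion (constant flow): PIP = Vt/C + R·V̇ + PEEP.
R·V̇ = PIP − Vt/C − PEEP = 43 − 425/20.2 − 12 = 43 − 21.04 − 12 = 9.96 cmH2O.
R = 9.96 / 0.7667 = 12.991 cmH2O·s/L.

13.0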